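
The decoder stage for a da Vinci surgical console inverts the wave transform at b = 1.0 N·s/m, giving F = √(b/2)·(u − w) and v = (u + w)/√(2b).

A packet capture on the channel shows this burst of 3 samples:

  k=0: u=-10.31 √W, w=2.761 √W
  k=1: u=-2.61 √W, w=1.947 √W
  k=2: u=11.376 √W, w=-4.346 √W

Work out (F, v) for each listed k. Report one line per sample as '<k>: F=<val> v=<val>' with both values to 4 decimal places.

0: F=-9.2426 v=-5.3379
1: F=-3.2223 v=-0.4688
2: F=11.1171 v=4.9710

k=0: u−w=-13.0710, u+w=-7.5490; √(b/2)=0.7071, √(2b)=1.4142; F=0.7071×(-13.071)=-9.2426, v=-7.5490/1.4142=-5.3379
k=1: u−w=-4.5570, u+w=-0.6630; √(b/2)=0.7071, √(2b)=1.4142; F=0.7071×(-4.557)=-3.2223, v=-0.6630/1.4142=-0.4688
k=2: u−w=15.7220, u+w=7.0300; √(b/2)=0.7071, √(2b)=1.4142; F=0.7071×15.722=11.1171, v=7.0300/1.4142=4.9710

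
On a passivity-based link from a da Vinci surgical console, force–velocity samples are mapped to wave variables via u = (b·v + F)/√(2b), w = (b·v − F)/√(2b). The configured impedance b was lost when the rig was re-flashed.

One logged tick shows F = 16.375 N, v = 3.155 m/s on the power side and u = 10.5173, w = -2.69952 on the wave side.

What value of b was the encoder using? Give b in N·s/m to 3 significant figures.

b = 3.07 N·s/m

u + w = 7.8178;  u + w = √(2b)·v, so √(2b) = 7.8178/3.155 = 2.4779.
b = (√(2b))²/2 = 6.1400/2 = 3.0700.
(Check via u − w = 2F/√(2b): u − w = 13.2168, 2F/√(2b) = 13.2168.)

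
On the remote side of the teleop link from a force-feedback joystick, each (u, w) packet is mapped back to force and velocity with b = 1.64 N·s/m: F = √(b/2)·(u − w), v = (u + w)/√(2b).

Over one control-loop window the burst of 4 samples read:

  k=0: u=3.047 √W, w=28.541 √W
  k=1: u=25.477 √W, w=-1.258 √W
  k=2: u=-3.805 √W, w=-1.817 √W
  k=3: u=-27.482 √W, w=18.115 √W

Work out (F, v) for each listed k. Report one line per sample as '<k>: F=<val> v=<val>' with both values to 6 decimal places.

0: F=-23.085799 v=17.441555
1: F=24.209572 v=13.372706
2: F=-1.800211 v=-3.104230
3: F=-41.289840 v=-5.172061

k=0: u−w=-25.494000, u+w=31.588000; √(b/2)=0.905539, √(2b)=1.811077; F=0.905539×(-25.494)=-23.085799, v=31.588000/1.811077=17.441555
k=1: u−w=26.735000, u+w=24.219000; √(b/2)=0.905539, √(2b)=1.811077; F=0.905539×26.735=24.209572, v=24.219000/1.811077=13.372706
k=2: u−w=-1.988000, u+w=-5.622000; √(b/2)=0.905539, √(2b)=1.811077; F=0.905539×(-1.988)=-1.800211, v=-5.622000/1.811077=-3.104230
k=3: u−w=-45.597000, u+w=-9.367000; √(b/2)=0.905539, √(2b)=1.811077; F=0.905539×(-45.597)=-41.289840, v=-9.367000/1.811077=-5.172061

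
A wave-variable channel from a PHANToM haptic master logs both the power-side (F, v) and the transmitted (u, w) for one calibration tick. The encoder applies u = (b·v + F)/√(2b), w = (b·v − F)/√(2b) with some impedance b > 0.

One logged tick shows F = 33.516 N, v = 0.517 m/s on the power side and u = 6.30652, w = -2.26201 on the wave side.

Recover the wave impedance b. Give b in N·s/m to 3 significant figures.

u + w = 4.04451;  u + w = √(2b)·v, so √(2b) = 4.04451/0.517 = 7.82304.
b = (√(2b))²/2 = 61.19990/2 = 30.59995.
(Check via u − w = 2F/√(2b): u − w = 8.56853, 2F/√(2b) = 8.56854.)

b = 30.6 N·s/m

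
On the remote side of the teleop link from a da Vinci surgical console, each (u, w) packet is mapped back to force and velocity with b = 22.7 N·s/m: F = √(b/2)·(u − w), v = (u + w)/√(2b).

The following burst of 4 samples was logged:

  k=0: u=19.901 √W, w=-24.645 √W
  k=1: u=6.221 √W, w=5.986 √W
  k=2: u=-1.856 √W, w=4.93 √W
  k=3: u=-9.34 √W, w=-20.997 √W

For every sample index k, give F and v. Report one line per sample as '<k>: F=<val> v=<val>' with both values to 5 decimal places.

0: F=150.07441 v=-0.70407
1: F=0.79171 v=1.81168
2: F=-22.86187 v=0.45622
3: F=39.27215 v=-4.50241

k=0: u−w=44.54600, u+w=-4.74400; √(b/2)=3.36898, √(2b)=6.73795; F=3.36898×44.546=150.07441, v=-4.74400/6.73795=-0.70407
k=1: u−w=0.23500, u+w=12.20700; √(b/2)=3.36898, √(2b)=6.73795; F=3.36898×0.235=0.79171, v=12.20700/6.73795=1.81168
k=2: u−w=-6.78600, u+w=3.07400; √(b/2)=3.36898, √(2b)=6.73795; F=3.36898×(-6.786)=-22.86187, v=3.07400/6.73795=0.45622
k=3: u−w=11.65700, u+w=-30.33700; √(b/2)=3.36898, √(2b)=6.73795; F=3.36898×11.657=39.27215, v=-30.33700/6.73795=-4.50241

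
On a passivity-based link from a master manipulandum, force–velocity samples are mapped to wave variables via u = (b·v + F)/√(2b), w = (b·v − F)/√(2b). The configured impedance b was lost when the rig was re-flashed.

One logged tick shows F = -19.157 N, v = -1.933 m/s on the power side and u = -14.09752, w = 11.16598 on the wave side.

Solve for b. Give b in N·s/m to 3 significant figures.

b = 1.15 N·s/m

u + w = -2.93154;  u + w = √(2b)·v, so √(2b) = -2.93154/(-1.933) = 1.51658.
b = (√(2b))²/2 = 2.30000/2 = 1.15000.
(Check via u − w = 2F/√(2b): u − w = -25.26350, 2F/√(2b) = -25.26350.)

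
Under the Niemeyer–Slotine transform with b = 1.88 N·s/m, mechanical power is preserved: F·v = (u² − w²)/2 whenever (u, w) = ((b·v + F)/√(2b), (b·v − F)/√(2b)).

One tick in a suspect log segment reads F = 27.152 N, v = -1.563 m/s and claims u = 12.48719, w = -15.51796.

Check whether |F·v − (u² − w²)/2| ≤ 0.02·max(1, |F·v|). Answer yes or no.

F·v = 27.152×(-1.563) = -42.43858 W.
(u² − w²)/2 = (155.92991 − 240.80708)/2 = -42.43858 W.
|Δ| = 0.00001;  2% of max(1, |F·v|) = 0.84877.

yes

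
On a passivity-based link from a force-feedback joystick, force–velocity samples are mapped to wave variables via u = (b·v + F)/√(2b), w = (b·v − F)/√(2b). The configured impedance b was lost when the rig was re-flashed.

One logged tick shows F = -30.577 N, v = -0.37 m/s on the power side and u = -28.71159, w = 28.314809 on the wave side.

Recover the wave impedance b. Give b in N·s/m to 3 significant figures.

u + w = -0.396781;  u + w = √(2b)·v, so √(2b) = -0.396781/(-0.37) = 1.072381.
b = (√(2b))²/2 = 1.150001/2 = 0.575001.
(Check via u − w = 2F/√(2b): u − w = -57.026399, 2F/√(2b) = -57.026370.)

b = 0.575 N·s/m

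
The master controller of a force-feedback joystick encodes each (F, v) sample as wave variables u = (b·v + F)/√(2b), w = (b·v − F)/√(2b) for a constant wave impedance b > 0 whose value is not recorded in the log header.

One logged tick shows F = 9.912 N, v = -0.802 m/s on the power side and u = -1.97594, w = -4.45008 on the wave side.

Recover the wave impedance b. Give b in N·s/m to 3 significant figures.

u + w = -6.4260;  u + w = √(2b)·v, so √(2b) = -6.4260/(-0.802) = 8.0125.
b = (√(2b))²/2 = 64.2001/2 = 32.1000.
(Check via u − w = 2F/√(2b): u − w = 2.4741, 2F/√(2b) = 2.4741.)

b = 32.1 N·s/m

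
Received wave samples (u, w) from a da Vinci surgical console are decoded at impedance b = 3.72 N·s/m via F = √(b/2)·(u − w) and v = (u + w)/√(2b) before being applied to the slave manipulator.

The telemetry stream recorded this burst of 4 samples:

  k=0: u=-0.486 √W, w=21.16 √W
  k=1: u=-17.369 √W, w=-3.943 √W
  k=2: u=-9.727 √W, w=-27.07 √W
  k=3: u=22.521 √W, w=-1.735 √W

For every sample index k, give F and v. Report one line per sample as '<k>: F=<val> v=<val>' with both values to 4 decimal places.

0: F=-29.5212 v=7.5795
1: F=-18.3106 v=-7.8134
2: F=23.6527 v=-13.4904
3: F=33.0808 v=7.6205

k=0: u−w=-21.6460, u+w=20.6740; √(b/2)=1.3638, √(2b)=2.7276; F=1.3638×(-21.646)=-29.5212, v=20.6740/2.7276=7.5795
k=1: u−w=-13.4260, u+w=-21.3120; √(b/2)=1.3638, √(2b)=2.7276; F=1.3638×(-13.426)=-18.3106, v=-21.3120/2.7276=-7.8134
k=2: u−w=17.3430, u+w=-36.7970; √(b/2)=1.3638, √(2b)=2.7276; F=1.3638×17.343=23.6527, v=-36.7970/2.7276=-13.4904
k=3: u−w=24.2560, u+w=20.7860; √(b/2)=1.3638, √(2b)=2.7276; F=1.3638×24.256=33.0808, v=20.7860/2.7276=7.6205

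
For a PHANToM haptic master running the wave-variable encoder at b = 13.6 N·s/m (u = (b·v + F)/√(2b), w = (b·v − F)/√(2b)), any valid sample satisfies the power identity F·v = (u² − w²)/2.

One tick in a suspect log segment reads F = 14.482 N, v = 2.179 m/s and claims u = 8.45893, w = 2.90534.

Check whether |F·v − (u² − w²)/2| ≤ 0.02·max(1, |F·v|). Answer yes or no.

F·v = 14.482×2.179 = 31.55628 W.
(u² − w²)/2 = (71.55350 − 8.44100)/2 = 31.55625 W.
|Δ| = 0.00003;  2% of max(1, |F·v|) = 0.63113.

yes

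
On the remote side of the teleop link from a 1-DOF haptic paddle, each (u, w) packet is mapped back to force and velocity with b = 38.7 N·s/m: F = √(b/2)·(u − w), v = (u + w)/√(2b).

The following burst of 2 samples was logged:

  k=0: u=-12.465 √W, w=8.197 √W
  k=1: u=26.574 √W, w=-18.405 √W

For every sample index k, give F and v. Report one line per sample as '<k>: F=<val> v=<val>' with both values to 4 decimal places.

k=0: u−w=-20.6620, u+w=-4.2680; √(b/2)=4.3989, √(2b)=8.7977; F=4.3989×(-20.662)=-90.8893, v=-4.2680/8.7977=-0.4851
k=1: u−w=44.9790, u+w=8.1690; √(b/2)=4.3989, √(2b)=8.7977; F=4.3989×44.979=197.8565, v=8.1690/8.7977=0.9285

0: F=-90.8893 v=-0.4851
1: F=197.8565 v=0.9285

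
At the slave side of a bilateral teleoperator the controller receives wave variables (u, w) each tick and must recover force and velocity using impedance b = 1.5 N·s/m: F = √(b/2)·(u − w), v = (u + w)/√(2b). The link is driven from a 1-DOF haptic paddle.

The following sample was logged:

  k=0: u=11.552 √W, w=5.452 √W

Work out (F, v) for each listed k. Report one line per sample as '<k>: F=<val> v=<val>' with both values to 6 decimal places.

k=0: u−w=6.100000, u+w=17.004000; √(b/2)=0.866025, √(2b)=1.732051; F=0.866025×6.1=5.282755, v=17.004000/1.732051=9.817264

0: F=5.282755 v=9.817264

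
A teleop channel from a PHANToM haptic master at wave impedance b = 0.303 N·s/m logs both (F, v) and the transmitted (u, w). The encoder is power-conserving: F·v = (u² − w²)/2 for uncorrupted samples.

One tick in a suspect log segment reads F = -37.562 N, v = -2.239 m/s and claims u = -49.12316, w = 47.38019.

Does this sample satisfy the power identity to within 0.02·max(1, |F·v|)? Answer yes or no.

F·v = (-37.562)×(-2.239) = 84.1013 W.
(u² − w²)/2 = (2413.0848 − 2244.8824)/2 = 84.1012 W.
|Δ| = 0.0001;  2% of max(1, |F·v|) = 1.6820.

yes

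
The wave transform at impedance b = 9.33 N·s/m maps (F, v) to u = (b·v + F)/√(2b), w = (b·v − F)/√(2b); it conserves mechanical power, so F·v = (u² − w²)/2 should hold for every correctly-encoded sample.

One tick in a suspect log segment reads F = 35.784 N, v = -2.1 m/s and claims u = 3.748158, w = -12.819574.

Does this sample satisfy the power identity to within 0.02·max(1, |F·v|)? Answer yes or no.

yes

F·v = 35.784×(-2.1) = -75.146400 W.
(u² − w²)/2 = (14.048688 − 164.341478)/2 = -75.146395 W.
|Δ| = 0.000005;  2% of max(1, |F·v|) = 1.502928.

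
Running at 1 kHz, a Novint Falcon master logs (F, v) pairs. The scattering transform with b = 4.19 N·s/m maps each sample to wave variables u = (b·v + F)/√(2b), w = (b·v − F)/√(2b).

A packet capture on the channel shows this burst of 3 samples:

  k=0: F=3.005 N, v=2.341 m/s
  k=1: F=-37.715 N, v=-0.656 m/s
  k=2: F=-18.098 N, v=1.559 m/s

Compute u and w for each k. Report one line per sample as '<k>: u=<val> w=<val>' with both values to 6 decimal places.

0: u=4.426450 w=2.350330
1: u=-13.977932 w=12.078929
2: u=-3.995336 w=8.508365

k=0: b·v=4.19×2.341=9.808790; √(2b)=2.894823; u=(9.808790+3.005)/2.894823=4.426450, w=(9.808790−3.005)/2.894823=2.350330
k=1: b·v=4.19×(-0.656)=-2.748640; √(2b)=2.894823; u=(-2.748640+(-37.715))/2.894823=-13.977932, w=(-2.748640−(-37.715))/2.894823=12.078929
k=2: b·v=4.19×1.559=6.532210; √(2b)=2.894823; u=(6.532210+(-18.098))/2.894823=-3.995336, w=(6.532210−(-18.098))/2.894823=8.508365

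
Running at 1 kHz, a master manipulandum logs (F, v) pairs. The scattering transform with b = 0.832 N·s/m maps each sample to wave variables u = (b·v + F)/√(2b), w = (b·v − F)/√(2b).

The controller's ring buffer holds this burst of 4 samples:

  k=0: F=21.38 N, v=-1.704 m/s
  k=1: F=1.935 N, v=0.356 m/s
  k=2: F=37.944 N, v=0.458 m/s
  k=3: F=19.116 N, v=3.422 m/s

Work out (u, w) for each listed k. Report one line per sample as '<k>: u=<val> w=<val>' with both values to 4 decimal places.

0: u=15.4751 w=-17.6732
1: u=1.7297 w=-1.2704
2: u=29.7102 w=-29.1194
3: u=17.0262 w=-12.6119

k=0: b·v=0.832×(-1.704)=-1.4177; √(2b)=1.2900; u=(-1.4177+21.38)/1.2900=15.4751, w=(-1.4177−21.38)/1.2900=-17.6732
k=1: b·v=0.832×0.356=0.2962; √(2b)=1.2900; u=(0.2962+1.935)/1.2900=1.7297, w=(0.2962−1.935)/1.2900=-1.2704
k=2: b·v=0.832×0.458=0.3811; √(2b)=1.2900; u=(0.3811+37.944)/1.2900=29.7102, w=(0.3811−37.944)/1.2900=-29.1194
k=3: b·v=0.832×3.422=2.8471; √(2b)=1.2900; u=(2.8471+19.116)/1.2900=17.0262, w=(2.8471−19.116)/1.2900=-12.6119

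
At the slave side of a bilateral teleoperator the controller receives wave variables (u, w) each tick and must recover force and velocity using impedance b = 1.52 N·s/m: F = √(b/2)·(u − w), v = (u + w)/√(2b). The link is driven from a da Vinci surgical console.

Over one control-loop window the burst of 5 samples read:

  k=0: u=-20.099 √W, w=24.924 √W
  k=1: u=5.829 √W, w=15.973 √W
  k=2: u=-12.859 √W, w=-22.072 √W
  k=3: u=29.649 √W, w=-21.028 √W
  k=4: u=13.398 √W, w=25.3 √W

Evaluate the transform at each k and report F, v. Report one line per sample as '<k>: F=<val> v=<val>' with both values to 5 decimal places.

k=0: u−w=-45.02300, u+w=4.82500; √(b/2)=0.87178, √(2b)=1.74356; F=0.87178×(-45.023)=-39.25014, v=4.82500/1.74356=2.76733
k=1: u−w=-10.14400, u+w=21.80200; √(b/2)=0.87178, √(2b)=1.74356; F=0.87178×(-10.144)=-8.84333, v=21.80200/1.74356=12.50430
k=2: u−w=9.21300, u+w=-34.93100; √(b/2)=0.87178, √(2b)=1.74356; F=0.87178×9.213=8.03171, v=-34.93100/1.74356=-20.03430
k=3: u−w=50.67700, u+w=8.62100; √(b/2)=0.87178, √(2b)=1.74356; F=0.87178×50.677=44.17918, v=8.62100/1.74356=4.94448
k=4: u−w=-11.90200, u+w=38.69800; √(b/2)=0.87178, √(2b)=1.74356; F=0.87178×(-11.902)=-10.37592, v=38.69800/1.74356=22.19483

0: F=-39.25014 v=2.76733
1: F=-8.84333 v=12.50430
2: F=8.03171 v=-20.03430
3: F=44.17918 v=4.94448
4: F=-10.37592 v=22.19483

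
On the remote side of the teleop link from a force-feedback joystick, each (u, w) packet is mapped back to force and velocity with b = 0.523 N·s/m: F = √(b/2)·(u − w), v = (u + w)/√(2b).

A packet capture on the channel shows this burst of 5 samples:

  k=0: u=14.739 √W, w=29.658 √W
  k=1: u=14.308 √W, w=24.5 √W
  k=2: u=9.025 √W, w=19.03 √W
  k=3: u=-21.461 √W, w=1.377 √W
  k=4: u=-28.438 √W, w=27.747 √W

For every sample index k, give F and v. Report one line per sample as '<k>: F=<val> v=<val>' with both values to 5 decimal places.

k=0: u−w=-14.91900, u+w=44.39700; √(b/2)=0.51137, √(2b)=1.02274; F=0.51137×(-14.919)=-7.62914, v=44.39700/1.02274=43.40980
k=1: u−w=-10.19200, u+w=38.80800; √(b/2)=0.51137, √(2b)=1.02274; F=0.51137×(-10.192)=-5.21189, v=38.80800/1.02274=37.94508
k=2: u−w=-10.00500, u+w=28.05500; √(b/2)=0.51137, √(2b)=1.02274; F=0.51137×(-10.005)=-5.11626, v=28.05500/1.02274=27.43118
k=3: u−w=-22.83800, u+w=-20.08400; √(b/2)=0.51137, √(2b)=1.02274; F=0.51137×(-22.838)=-11.67868, v=-20.08400/1.02274=-19.63742
k=4: u−w=-56.18500, u+w=-0.69100; √(b/2)=0.51137, √(2b)=1.02274; F=0.51137×(-56.185)=-28.73136, v=-0.69100/1.02274=-0.67564

0: F=-7.62914 v=43.40980
1: F=-5.21189 v=37.94508
2: F=-5.11626 v=27.43118
3: F=-11.67868 v=-19.63742
4: F=-28.73136 v=-0.67564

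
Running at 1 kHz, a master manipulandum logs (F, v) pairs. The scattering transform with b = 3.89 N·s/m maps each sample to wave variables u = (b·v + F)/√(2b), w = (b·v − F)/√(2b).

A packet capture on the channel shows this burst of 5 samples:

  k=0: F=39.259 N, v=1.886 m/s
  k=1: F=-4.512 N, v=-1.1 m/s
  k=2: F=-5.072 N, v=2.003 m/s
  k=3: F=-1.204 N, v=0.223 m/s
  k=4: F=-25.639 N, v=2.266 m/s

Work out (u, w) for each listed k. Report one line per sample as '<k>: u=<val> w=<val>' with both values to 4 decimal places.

k=0: b·v=3.89×1.886=7.3365; √(2b)=2.7893; u=(7.3365+39.259)/2.7893=16.7053, w=(7.3365−39.259)/2.7893=-11.4448
k=1: b·v=3.89×(-1.1)=-4.2790; √(2b)=2.7893; u=(-4.2790+(-4.512))/2.7893=-3.1517, w=(-4.2790−(-4.512))/2.7893=0.0835
k=2: b·v=3.89×2.003=7.7917; √(2b)=2.7893; u=(7.7917+(-5.072))/2.7893=0.9750, w=(7.7917−(-5.072))/2.7893=4.6118
k=3: b·v=3.89×0.223=0.8675; √(2b)=2.7893; u=(0.8675+(-1.204))/2.7893=-0.1207, w=(0.8675−(-1.204))/2.7893=0.7427
k=4: b·v=3.89×2.266=8.8147; √(2b)=2.7893; u=(8.8147+(-25.639))/2.7893=-6.0318, w=(8.8147−(-25.639))/2.7893=12.3523

0: u=16.7053 w=-11.4448
1: u=-3.1517 w=0.0835
2: u=0.9750 w=4.6118
3: u=-0.1207 w=0.7427
4: u=-6.0318 w=12.3523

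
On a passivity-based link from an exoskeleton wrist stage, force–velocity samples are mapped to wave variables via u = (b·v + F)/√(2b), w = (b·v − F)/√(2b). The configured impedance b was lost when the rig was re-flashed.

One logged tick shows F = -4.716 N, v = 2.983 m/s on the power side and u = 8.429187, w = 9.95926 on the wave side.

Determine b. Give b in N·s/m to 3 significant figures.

b = 19 N·s/m

u + w = 18.388447;  u + w = √(2b)·v, so √(2b) = 18.388447/2.983 = 6.164414.
b = (√(2b))²/2 = 38.000000/2 = 19.000000.
(Check via u − w = 2F/√(2b): u − w = -1.530073, 2F/√(2b) = -1.530072.)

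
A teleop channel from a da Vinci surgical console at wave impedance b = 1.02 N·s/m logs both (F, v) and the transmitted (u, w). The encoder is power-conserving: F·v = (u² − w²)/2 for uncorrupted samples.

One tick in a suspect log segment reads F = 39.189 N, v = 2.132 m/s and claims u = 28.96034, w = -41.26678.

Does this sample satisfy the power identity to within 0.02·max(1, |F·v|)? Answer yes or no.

F·v = 39.189×2.132 = 83.5509 W.
(u² − w²)/2 = (838.7013 − 1702.9471)/2 = -432.1229 W.
|Δ| = 515.6739;  2% of max(1, |F·v|) = 1.6710.

no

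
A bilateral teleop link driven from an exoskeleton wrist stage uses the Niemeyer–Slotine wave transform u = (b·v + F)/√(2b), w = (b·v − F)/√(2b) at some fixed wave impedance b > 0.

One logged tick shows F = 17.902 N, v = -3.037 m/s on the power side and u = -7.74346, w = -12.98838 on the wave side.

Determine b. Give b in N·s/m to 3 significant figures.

b = 23.3 N·s/m

u + w = -20.73184;  u + w = √(2b)·v, so √(2b) = -20.73184/(-3.037) = 6.82642.
b = (√(2b))²/2 = 46.60002/2 = 23.30001.
(Check via u − w = 2F/√(2b): u − w = 5.24492, 2F/√(2b) = 5.24492.)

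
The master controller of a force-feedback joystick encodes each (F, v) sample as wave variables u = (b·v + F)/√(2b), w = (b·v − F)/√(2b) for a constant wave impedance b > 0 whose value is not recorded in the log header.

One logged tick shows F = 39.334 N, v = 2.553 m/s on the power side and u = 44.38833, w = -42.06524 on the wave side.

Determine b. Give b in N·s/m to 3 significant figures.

u + w = 2.32309;  u + w = √(2b)·v, so √(2b) = 2.32309/2.553 = 0.90995.
b = (√(2b))²/2 = 0.82800/2 = 0.41400.
(Check via u − w = 2F/√(2b): u − w = 86.45357, 2F/√(2b) = 86.45356.)

b = 0.414 N·s/m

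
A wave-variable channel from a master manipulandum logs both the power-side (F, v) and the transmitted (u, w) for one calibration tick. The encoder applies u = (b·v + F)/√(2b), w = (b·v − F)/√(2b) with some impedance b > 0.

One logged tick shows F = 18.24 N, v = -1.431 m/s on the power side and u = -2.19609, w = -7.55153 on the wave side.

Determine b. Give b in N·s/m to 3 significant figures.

b = 23.2 N·s/m

u + w = -9.7476;  u + w = √(2b)·v, so √(2b) = -9.7476/(-1.431) = 6.8118.
b = (√(2b))²/2 = 46.4000/2 = 23.2000.
(Check via u − w = 2F/√(2b): u − w = 5.3554, 2F/√(2b) = 5.3554.)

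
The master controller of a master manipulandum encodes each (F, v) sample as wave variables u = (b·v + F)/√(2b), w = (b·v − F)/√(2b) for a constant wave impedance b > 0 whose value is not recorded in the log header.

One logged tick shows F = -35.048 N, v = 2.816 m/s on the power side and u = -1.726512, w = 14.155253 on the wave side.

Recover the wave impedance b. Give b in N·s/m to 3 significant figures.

b = 9.74 N·s/m

u + w = 12.428741;  u + w = √(2b)·v, so √(2b) = 12.428741/2.816 = 4.413615.
b = (√(2b))²/2 = 19.480001/2 = 9.740001.
(Check via u − w = 2F/√(2b): u − w = -15.881765, 2F/√(2b) = -15.881764.)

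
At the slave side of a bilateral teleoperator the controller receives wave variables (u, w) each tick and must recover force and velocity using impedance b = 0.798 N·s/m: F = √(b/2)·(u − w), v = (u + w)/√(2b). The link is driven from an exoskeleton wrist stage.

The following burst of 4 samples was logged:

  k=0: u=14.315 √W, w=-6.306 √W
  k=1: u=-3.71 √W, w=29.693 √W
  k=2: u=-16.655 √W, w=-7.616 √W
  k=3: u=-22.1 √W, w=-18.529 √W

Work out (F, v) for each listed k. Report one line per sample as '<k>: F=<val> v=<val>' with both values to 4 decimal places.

0: F=13.0256 v=6.3396
1: F=-21.0995 v=20.5671
2: F=-5.7096 v=-19.2119
3: F=-2.2557 v=-32.1603

k=0: u−w=20.6210, u+w=8.0090; √(b/2)=0.6317, √(2b)=1.2633; F=0.6317×20.621=13.0256, v=8.0090/1.2633=6.3396
k=1: u−w=-33.4030, u+w=25.9830; √(b/2)=0.6317, √(2b)=1.2633; F=0.6317×(-33.403)=-21.0995, v=25.9830/1.2633=20.5671
k=2: u−w=-9.0390, u+w=-24.2710; √(b/2)=0.6317, √(2b)=1.2633; F=0.6317×(-9.039)=-5.7096, v=-24.2710/1.2633=-19.2119
k=3: u−w=-3.5710, u+w=-40.6290; √(b/2)=0.6317, √(2b)=1.2633; F=0.6317×(-3.571)=-2.2557, v=-40.6290/1.2633=-32.1603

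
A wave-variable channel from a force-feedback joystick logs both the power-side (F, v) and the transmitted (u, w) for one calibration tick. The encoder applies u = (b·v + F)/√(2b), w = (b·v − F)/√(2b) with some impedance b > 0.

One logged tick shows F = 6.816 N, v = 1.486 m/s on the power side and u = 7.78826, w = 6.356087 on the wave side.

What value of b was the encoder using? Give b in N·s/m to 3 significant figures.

b = 45.3 N·s/m

u + w = 14.144347;  u + w = √(2b)·v, so √(2b) = 14.144347/1.486 = 9.518403.
b = (√(2b))²/2 = 90.599997/2 = 45.299999.
(Check via u − w = 2F/√(2b): u − w = 1.432173, 2F/√(2b) = 1.432173.)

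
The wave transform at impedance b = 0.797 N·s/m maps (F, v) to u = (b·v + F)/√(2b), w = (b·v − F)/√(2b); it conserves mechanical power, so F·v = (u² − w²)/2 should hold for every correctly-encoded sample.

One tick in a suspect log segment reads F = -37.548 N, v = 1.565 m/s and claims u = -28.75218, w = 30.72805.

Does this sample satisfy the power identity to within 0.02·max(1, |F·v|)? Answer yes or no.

F·v = (-37.548)×1.565 = -58.7626 W.
(u² − w²)/2 = (826.6879 − 944.2131)/2 = -58.7626 W.
|Δ| = 0.0000;  2% of max(1, |F·v|) = 1.1753.

yes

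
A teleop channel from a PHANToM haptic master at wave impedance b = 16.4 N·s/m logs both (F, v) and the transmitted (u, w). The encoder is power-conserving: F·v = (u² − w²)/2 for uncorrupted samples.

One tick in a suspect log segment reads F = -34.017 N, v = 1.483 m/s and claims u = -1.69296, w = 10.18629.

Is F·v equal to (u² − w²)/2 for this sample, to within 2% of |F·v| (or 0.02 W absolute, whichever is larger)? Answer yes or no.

F·v = (-34.017)×1.483 = -50.44721 W.
(u² − w²)/2 = (2.86611 − 103.76050)/2 = -50.44720 W.
|Δ| = 0.00002;  2% of max(1, |F·v|) = 1.00894.

yes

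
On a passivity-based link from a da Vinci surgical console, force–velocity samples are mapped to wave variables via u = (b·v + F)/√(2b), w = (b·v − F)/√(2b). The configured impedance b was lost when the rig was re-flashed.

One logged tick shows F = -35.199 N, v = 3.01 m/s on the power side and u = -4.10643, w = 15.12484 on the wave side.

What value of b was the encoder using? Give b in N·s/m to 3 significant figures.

b = 6.7 N·s/m

u + w = 11.0184;  u + w = √(2b)·v, so √(2b) = 11.0184/3.01 = 3.6606.
b = (√(2b))²/2 = 13.4000/2 = 6.7000.
(Check via u − w = 2F/√(2b): u − w = -19.2313, 2F/√(2b) = -19.2313.)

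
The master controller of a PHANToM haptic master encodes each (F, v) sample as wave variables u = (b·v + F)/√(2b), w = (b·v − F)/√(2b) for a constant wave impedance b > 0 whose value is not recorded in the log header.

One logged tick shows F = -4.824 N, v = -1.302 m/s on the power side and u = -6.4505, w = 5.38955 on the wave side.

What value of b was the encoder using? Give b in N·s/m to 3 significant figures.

u + w = -1.0610;  u + w = √(2b)·v, so √(2b) = -1.0610/(-1.302) = 0.8149.
b = (√(2b))²/2 = 0.6640/2 = 0.3320.
(Check via u − w = 2F/√(2b): u − w = -11.8400, 2F/√(2b) = -11.8400.)

b = 0.332 N·s/m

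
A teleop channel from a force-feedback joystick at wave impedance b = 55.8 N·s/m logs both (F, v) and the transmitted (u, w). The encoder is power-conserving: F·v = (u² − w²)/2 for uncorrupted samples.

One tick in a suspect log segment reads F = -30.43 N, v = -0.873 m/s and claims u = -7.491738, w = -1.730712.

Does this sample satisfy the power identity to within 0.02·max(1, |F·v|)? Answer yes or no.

F·v = (-30.43)×(-0.873) = 26.565390 W.
(u² − w²)/2 = (56.126138 − 2.995364)/2 = 26.565387 W.
|Δ| = 0.000003;  2% of max(1, |F·v|) = 0.531308.

yes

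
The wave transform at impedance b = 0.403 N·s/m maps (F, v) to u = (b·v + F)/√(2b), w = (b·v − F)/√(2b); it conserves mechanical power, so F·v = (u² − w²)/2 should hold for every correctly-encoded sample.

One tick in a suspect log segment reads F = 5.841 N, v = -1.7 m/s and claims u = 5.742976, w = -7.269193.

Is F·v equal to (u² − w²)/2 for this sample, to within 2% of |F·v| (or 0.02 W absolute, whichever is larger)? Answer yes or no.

F·v = 5.841×(-1.7) = -9.929700 W.
(u² − w²)/2 = (32.981773 − 52.841167)/2 = -9.929697 W.
|Δ| = 0.000003;  2% of max(1, |F·v|) = 0.198594.

yes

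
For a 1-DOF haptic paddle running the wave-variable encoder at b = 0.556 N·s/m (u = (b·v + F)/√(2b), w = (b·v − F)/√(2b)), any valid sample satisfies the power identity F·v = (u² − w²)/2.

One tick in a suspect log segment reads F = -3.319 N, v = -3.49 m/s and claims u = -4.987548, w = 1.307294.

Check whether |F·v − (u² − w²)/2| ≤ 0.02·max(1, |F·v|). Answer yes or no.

yes

F·v = (-3.319)×(-3.49) = 11.583310 W.
(u² − w²)/2 = (24.875635 − 1.709018)/2 = 11.583309 W.
|Δ| = 0.000001;  2% of max(1, |F·v|) = 0.231666.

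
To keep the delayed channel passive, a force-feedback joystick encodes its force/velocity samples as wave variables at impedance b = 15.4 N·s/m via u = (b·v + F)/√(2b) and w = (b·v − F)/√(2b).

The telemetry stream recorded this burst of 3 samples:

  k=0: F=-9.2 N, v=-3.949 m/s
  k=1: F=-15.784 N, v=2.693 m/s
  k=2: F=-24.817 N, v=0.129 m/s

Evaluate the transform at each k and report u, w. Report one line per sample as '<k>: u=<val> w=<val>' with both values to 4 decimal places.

k=0: b·v=15.4×(-3.949)=-60.8146; √(2b)=5.5498; u=(-60.8146+(-9.2))/5.5498=-12.6158, w=(-60.8146−(-9.2))/5.5498=-9.3003
k=1: b·v=15.4×2.693=41.4722; √(2b)=5.5498; u=(41.4722+(-15.784))/5.5498=4.6287, w=(41.4722−(-15.784))/5.5498=10.3169
k=2: b·v=15.4×0.129=1.9866; √(2b)=5.5498; u=(1.9866+(-24.817))/5.5498=-4.1138, w=(1.9866−(-24.817))/5.5498=4.8297

0: u=-12.6158 w=-9.3003
1: u=4.6287 w=10.3169
2: u=-4.1138 w=4.8297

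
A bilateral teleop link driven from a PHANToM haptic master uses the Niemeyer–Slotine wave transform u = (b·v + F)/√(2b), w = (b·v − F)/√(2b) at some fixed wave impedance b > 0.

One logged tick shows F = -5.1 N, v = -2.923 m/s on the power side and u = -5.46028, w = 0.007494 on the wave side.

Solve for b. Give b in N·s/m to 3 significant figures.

b = 1.74 N·s/m

u + w = -5.452786;  u + w = √(2b)·v, so √(2b) = -5.452786/(-2.923) = 1.865476.
b = (√(2b))²/2 = 3.480000/2 = 1.740000.
(Check via u − w = 2F/√(2b): u − w = -5.467774, 2F/√(2b) = -5.467774.)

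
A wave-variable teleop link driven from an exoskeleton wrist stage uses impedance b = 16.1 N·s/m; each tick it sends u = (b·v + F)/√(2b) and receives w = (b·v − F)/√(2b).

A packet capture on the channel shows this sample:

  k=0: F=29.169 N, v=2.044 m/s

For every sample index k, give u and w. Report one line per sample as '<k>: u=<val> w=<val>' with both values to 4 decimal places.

k=0: b·v=16.1×2.044=32.9084; √(2b)=5.6745; u=(32.9084+29.169)/5.6745=10.9397, w=(32.9084−29.169)/5.6745=0.6590

0: u=10.9397 w=0.6590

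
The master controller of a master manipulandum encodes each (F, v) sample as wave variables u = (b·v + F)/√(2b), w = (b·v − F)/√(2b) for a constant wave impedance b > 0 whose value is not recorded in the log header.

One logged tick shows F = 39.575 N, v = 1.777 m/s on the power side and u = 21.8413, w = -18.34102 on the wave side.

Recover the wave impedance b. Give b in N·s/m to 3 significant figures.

u + w = 3.50028;  u + w = √(2b)·v, so √(2b) = 3.50028/1.777 = 1.96977.
b = (√(2b))²/2 = 3.87999/2 = 1.94000.
(Check via u − w = 2F/√(2b): u − w = 40.18232, 2F/√(2b) = 40.18237.)

b = 1.94 N·s/m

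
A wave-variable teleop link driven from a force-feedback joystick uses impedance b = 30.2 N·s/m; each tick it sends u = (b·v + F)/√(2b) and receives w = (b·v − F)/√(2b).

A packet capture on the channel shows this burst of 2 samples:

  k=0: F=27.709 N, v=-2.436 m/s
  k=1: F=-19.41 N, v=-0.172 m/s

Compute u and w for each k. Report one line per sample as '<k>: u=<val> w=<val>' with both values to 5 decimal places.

k=0: b·v=30.2×(-2.436)=-73.56720; √(2b)=7.77174; u=(-73.56720+27.709)/7.77174=-5.90063, w=(-73.56720−27.709)/7.77174=-13.03134
k=1: b·v=30.2×(-0.172)=-5.19440; √(2b)=7.77174; u=(-5.19440+(-19.41))/7.77174=-3.16588, w=(-5.19440−(-19.41))/7.77174=1.82914

0: u=-5.90063 w=-13.03134
1: u=-3.16588 w=1.82914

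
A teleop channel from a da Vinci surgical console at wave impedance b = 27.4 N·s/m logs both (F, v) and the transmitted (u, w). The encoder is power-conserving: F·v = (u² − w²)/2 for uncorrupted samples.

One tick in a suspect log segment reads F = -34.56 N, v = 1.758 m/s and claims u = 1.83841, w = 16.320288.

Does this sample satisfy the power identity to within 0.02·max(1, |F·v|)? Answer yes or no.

F·v = (-34.56)×1.758 = -60.756480 W.
(u² − w²)/2 = (3.379751 − 266.351800)/2 = -131.486025 W.
|Δ| = 70.729545;  2% of max(1, |F·v|) = 1.215130.

no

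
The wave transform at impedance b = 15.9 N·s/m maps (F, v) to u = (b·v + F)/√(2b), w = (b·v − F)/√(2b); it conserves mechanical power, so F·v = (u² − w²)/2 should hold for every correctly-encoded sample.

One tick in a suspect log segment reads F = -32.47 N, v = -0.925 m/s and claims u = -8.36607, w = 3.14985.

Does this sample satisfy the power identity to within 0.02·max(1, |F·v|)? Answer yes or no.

F·v = (-32.47)×(-0.925) = 30.0347 W.
(u² − w²)/2 = (69.9911 − 9.9216)/2 = 30.0348 W.
|Δ| = 0.0000;  2% of max(1, |F·v|) = 0.6007.

yes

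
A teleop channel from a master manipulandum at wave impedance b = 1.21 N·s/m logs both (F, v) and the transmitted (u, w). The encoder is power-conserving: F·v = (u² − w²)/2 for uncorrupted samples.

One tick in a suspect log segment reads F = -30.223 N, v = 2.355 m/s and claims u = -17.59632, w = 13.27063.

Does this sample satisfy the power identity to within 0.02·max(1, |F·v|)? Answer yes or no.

F·v = (-30.223)×2.355 = -71.1752 W.
(u² − w²)/2 = (309.6305 − 176.1096)/2 = 66.7604 W.
|Δ| = 137.9356;  2% of max(1, |F·v|) = 1.4235.

no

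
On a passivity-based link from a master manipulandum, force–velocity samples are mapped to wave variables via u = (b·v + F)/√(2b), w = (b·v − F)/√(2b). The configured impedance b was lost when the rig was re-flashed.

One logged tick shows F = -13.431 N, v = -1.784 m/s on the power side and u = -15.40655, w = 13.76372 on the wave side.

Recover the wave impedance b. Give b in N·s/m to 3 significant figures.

b = 0.424 N·s/m

u + w = -1.6428;  u + w = √(2b)·v, so √(2b) = -1.6428/(-1.784) = 0.9209.
b = (√(2b))²/2 = 0.8480/2 = 0.4240.
(Check via u − w = 2F/√(2b): u − w = -29.1703, 2F/√(2b) = -29.1703.)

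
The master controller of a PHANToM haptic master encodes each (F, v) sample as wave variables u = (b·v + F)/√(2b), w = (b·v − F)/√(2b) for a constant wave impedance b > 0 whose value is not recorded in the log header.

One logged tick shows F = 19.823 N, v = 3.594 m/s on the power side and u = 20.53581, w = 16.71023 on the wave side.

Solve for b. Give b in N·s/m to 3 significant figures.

u + w = 37.2460;  u + w = √(2b)·v, so √(2b) = 37.2460/3.594 = 10.3634.
b = (√(2b))²/2 = 107.3999/2 = 53.7000.
(Check via u − w = 2F/√(2b): u − w = 3.8256, 2F/√(2b) = 3.8256.)

b = 53.7 N·s/m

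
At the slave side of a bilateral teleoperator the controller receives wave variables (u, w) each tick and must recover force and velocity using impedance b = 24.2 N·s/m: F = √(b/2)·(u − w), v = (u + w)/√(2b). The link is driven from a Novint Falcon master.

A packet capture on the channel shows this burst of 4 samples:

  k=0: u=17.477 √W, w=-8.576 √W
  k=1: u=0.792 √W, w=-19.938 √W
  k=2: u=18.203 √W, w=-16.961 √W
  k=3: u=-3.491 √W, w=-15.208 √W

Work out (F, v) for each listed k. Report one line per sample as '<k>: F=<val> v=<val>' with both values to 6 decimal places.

0: F=90.625502 v=1.279429
1: F=72.109417 v=-2.752044
2: F=122.318165 v=0.178525
3: F=40.757648 v=-2.687792

k=0: u−w=26.053000, u+w=8.901000; √(b/2)=3.478505, √(2b)=6.957011; F=3.478505×26.053=90.625502, v=8.901000/6.957011=1.279429
k=1: u−w=20.730000, u+w=-19.146000; √(b/2)=3.478505, √(2b)=6.957011; F=3.478505×20.73=72.109417, v=-19.146000/6.957011=-2.752044
k=2: u−w=35.164000, u+w=1.242000; √(b/2)=3.478505, √(2b)=6.957011; F=3.478505×35.164=122.318165, v=1.242000/6.957011=0.178525
k=3: u−w=11.717000, u+w=-18.699000; √(b/2)=3.478505, √(2b)=6.957011; F=3.478505×11.717=40.757648, v=-18.699000/6.957011=-2.687792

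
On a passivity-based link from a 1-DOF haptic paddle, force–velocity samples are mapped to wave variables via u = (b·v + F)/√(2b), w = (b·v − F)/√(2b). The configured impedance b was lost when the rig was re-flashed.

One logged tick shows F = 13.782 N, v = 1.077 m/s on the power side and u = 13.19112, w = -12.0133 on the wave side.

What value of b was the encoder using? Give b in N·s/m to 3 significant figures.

u + w = 1.1778;  u + w = √(2b)·v, so √(2b) = 1.1778/1.077 = 1.0936.
b = (√(2b))²/2 = 1.1960/2 = 0.5980.
(Check via u − w = 2F/√(2b): u − w = 25.2044, 2F/√(2b) = 25.2046.)

b = 0.598 N·s/m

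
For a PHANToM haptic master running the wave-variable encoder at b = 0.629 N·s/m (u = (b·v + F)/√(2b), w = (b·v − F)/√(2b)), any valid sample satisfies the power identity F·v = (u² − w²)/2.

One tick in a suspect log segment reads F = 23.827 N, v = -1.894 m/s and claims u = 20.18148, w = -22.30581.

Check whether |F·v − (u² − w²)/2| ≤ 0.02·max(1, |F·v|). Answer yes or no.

F·v = 23.827×(-1.894) = -45.1283 W.
(u² − w²)/2 = (407.2921 − 497.5492)/2 = -45.1285 W.
|Δ| = 0.0002;  2% of max(1, |F·v|) = 0.9026.

yes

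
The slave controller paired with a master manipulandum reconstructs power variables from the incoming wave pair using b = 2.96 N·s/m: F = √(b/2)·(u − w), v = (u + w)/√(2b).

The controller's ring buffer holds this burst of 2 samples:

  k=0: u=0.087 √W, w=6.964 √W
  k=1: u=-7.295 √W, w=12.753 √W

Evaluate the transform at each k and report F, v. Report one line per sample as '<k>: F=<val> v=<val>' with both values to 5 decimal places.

0: F=-8.36623 v=2.89794
1: F=-24.38944 v=2.24322

k=0: u−w=-6.87700, u+w=7.05100; √(b/2)=1.21655, √(2b)=2.43311; F=1.21655×(-6.877)=-8.36623, v=7.05100/2.43311=2.89794
k=1: u−w=-20.04800, u+w=5.45800; √(b/2)=1.21655, √(2b)=2.43311; F=1.21655×(-20.048)=-24.38944, v=5.45800/2.43311=2.24322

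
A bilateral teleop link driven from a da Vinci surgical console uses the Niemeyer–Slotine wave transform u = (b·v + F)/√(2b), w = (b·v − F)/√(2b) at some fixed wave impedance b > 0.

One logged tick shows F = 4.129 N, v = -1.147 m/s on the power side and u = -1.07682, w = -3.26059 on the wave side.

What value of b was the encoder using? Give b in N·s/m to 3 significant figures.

b = 7.15 N·s/m

u + w = -4.3374;  u + w = √(2b)·v, so √(2b) = -4.3374/(-1.147) = 3.7815.
b = (√(2b))²/2 = 14.2999/2 = 7.1500.
(Check via u − w = 2F/√(2b): u − w = 2.1838, 2F/√(2b) = 2.1838.)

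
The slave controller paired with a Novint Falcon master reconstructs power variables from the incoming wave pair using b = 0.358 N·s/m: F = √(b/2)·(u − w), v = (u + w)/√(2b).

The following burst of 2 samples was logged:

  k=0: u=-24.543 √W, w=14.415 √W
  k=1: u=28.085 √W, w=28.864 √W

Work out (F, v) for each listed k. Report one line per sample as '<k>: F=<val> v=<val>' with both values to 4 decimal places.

k=0: u−w=-38.9580, u+w=-10.1280; √(b/2)=0.4231, √(2b)=0.8462; F=0.4231×(-38.958)=-16.4825, v=-10.1280/0.8462=-11.9693
k=1: u−w=-0.7790, u+w=56.9490; √(b/2)=0.4231, √(2b)=0.8462; F=0.4231×(-0.779)=-0.3296, v=56.9490/0.8462=67.3023

0: F=-16.4825 v=-11.9693
1: F=-0.3296 v=67.3023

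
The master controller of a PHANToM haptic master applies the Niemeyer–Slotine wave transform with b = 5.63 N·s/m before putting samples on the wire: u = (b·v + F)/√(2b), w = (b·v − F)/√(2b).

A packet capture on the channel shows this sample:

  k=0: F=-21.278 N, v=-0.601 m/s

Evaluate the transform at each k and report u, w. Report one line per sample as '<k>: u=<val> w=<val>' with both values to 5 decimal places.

k=0: b·v=5.63×(-0.601)=-3.38363; √(2b)=3.35559; u=(-3.38363+(-21.278))/3.35559=-7.34941, w=(-3.38363−(-21.278))/3.35559=5.33270

0: u=-7.34941 w=5.33270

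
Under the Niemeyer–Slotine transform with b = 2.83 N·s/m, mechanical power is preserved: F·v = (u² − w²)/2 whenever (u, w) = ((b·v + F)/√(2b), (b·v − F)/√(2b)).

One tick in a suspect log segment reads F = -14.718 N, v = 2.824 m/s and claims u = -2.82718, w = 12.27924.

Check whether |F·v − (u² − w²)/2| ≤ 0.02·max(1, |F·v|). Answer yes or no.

no

F·v = (-14.718)×2.824 = -41.5636 W.
(u² − w²)/2 = (7.9929 − 150.7797)/2 = -71.3934 W.
|Δ| = 29.8298;  2% of max(1, |F·v|) = 0.8313.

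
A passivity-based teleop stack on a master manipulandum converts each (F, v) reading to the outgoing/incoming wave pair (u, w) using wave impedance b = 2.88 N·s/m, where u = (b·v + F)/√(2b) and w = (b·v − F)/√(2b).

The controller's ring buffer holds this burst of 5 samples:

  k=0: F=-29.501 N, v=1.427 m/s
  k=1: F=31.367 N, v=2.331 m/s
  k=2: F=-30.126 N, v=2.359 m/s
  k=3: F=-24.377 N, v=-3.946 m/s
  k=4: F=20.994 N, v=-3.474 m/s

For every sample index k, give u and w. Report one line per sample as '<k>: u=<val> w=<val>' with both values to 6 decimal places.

k=0: b·v=2.88×1.427=4.109760; √(2b)=2.400000; u=(4.109760+(-29.501))/2.400000=-10.579683, w=(4.109760−(-29.501))/2.400000=14.004483
k=1: b·v=2.88×2.331=6.713280; √(2b)=2.400000; u=(6.713280+31.367)/2.400000=15.866783, w=(6.713280−31.367)/2.400000=-10.272383
k=2: b·v=2.88×2.359=6.793920; √(2b)=2.400000; u=(6.793920+(-30.126))/2.400000=-9.721700, w=(6.793920−(-30.126))/2.400000=15.383300
k=3: b·v=2.88×(-3.946)=-11.364480; √(2b)=2.400000; u=(-11.364480+(-24.377))/2.400000=-14.892283, w=(-11.364480−(-24.377))/2.400000=5.421883
k=4: b·v=2.88×(-3.474)=-10.005120; √(2b)=2.400000; u=(-10.005120+20.994)/2.400000=4.578700, w=(-10.005120−20.994)/2.400000=-12.916300

0: u=-10.579683 w=14.004483
1: u=15.866783 w=-10.272383
2: u=-9.721700 w=15.383300
3: u=-14.892283 w=5.421883
4: u=4.578700 w=-12.916300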